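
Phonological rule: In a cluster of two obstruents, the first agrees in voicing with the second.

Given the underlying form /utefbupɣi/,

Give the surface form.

/f/ before /b/ (voiced) → [v]
/p/ before /ɣ/ (voiced) → [b]

[utevbubɣi]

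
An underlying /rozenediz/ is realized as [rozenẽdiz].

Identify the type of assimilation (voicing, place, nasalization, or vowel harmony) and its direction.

/e/→[ẽ].
Each target copies a feature from the preceding segment, so the direction is progressive.

nasalization, progressive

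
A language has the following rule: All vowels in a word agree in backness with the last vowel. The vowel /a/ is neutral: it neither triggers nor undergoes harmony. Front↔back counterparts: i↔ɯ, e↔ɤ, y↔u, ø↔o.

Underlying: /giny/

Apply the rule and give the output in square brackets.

[giny]

no segment meets the rule's conditions; no change.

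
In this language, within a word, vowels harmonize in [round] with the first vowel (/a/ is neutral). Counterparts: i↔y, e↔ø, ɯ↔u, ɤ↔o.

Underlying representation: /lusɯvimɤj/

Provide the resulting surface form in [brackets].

/ɯ/ harmonizes with /u/ ([+round]) → [u]
/i/ harmonizes with /u/ ([+round]) → [y]
/ɤ/ harmonizes with /u/ ([+round]) → [o]

[lusuvymoj]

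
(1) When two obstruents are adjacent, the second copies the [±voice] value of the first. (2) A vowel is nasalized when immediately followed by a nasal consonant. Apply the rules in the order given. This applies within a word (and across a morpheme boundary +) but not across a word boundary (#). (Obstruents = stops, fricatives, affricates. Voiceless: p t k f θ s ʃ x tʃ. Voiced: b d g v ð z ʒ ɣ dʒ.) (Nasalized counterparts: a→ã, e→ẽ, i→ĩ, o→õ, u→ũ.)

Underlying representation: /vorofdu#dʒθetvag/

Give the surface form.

[voroftu#dʒðetfag]

Rule 1: /d/ after /f/ (voiceless) → [t]
Rule 1: /θ/ after /dʒ/ (voiced) → [ð]
Rule 1: /v/ after /t/ (voiceless) → [f]
After rule 1: voroftu#dʒðetfag
Rule 2: no segment meets the rule's conditions; no change.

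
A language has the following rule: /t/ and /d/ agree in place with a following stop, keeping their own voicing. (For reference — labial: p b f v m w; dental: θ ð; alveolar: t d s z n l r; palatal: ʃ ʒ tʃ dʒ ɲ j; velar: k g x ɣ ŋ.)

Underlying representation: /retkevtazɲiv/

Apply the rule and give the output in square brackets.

[rekkevtazɲiv]

/t/ before /k/ (velar) → [k]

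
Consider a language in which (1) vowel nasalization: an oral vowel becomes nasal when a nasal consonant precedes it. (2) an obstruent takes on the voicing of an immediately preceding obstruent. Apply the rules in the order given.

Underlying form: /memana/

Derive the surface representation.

[mẽmãnã]

Rule 1: /e/ after nasal /m/ → [ẽ]
Rule 1: /a/ after nasal /m/ → [ã]
Rule 1: /a/ after nasal /n/ → [ã]
After rule 1: mẽmãnã
Rule 2: no segment meets the rule's conditions; no change.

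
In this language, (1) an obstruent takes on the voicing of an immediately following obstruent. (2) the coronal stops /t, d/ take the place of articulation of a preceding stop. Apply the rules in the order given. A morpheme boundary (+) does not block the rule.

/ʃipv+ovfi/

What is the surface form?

[ʃibv+offi]

Rule 1: /p/ before /v/ (voiced) → [b]
Rule 1: /v/ before /f/ (voiceless) → [f]
After rule 1: ʃibv+offi
Rule 2: no segment meets the rule's conditions; no change.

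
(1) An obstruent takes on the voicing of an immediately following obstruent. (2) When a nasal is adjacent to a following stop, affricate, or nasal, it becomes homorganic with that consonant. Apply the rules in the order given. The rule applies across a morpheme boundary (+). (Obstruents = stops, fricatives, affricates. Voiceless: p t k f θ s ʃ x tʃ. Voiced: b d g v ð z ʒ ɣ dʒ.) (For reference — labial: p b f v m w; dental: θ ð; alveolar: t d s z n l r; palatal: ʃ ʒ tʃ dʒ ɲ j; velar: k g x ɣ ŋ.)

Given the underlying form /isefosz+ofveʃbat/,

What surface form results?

Rule 1: /s/ before /z/ (voiced) → [z]
Rule 1: /f/ before /v/ (voiced) → [v]
Rule 1: /ʃ/ before /b/ (voiced) → [ʒ]
After rule 1: isefozz+ovveʒbat
Rule 2: no segment meets the rule's conditions; no change.

[isefozz+ovveʒbat]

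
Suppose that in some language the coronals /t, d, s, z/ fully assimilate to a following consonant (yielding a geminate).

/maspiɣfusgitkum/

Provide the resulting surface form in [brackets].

[mappiɣfuggikkum]

/s/ before /p/ → [p] (total assimilation)
/s/ before /g/ → [g] (total assimilation)
/t/ before /k/ → [k] (total assimilation)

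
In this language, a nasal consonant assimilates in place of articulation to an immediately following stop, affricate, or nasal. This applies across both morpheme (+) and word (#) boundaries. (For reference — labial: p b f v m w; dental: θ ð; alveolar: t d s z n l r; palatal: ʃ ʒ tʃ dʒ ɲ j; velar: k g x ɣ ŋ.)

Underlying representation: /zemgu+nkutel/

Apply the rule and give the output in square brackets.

[zeŋgu+ŋkutel]

/m/ before /g/ (velar) → [ŋ]
/n/ before /k/ (velar) → [ŋ]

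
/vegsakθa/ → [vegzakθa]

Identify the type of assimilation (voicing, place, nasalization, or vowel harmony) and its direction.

/s/→[z].
Each target copies a feature from the preceding segment, so the direction is progressive.

voicing assimilation, progressive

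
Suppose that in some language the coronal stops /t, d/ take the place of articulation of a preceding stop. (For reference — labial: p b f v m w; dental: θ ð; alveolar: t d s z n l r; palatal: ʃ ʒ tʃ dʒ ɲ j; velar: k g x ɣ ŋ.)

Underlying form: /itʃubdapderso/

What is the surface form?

[itʃubbapberso]

/d/ after /b/ (labial) → [b]
/d/ after /p/ (labial) → [b]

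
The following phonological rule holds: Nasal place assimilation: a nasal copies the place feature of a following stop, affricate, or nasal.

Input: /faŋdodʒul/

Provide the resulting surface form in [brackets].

[fandodʒul]

/ŋ/ before /d/ (alveolar) → [n]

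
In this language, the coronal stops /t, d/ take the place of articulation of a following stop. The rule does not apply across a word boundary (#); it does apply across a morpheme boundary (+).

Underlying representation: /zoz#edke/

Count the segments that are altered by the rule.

/d/ before /k/ (velar) → [g]
1 segment changes.

1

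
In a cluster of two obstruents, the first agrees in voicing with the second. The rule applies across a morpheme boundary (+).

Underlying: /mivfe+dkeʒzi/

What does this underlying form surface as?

/v/ before /f/ (voiceless) → [f]
/d/ before /k/ (voiceless) → [t]

[miffe+tkeʒzi]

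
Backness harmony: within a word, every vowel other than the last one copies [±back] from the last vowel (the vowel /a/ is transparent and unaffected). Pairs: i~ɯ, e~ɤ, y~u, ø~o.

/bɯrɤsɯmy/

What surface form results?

[biresimy]

/ɯ/ harmonizes with /y/ ([-back]) → [i]
/ɤ/ harmonizes with /y/ ([-back]) → [e]
/ɯ/ harmonizes with /y/ ([-back]) → [i]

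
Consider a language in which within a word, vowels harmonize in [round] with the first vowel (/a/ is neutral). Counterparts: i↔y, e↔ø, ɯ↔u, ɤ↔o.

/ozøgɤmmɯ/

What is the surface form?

[ozøgommu]

/ɤ/ harmonizes with /o/ ([+round]) → [o]
/ɯ/ harmonizes with /o/ ([+round]) → [u]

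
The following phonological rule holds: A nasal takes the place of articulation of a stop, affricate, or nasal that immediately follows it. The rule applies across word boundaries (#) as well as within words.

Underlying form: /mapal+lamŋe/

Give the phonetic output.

[mapal+laŋŋe]

/m/ before /ŋ/ (velar) → [ŋ]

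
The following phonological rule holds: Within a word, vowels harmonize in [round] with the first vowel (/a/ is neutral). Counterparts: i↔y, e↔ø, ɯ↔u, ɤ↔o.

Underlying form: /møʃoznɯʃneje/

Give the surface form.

[møʃoznuʃnøjø]

/ɯ/ harmonizes with /ø/ ([+round]) → [u]
/e/ harmonizes with /ø/ ([+round]) → [ø]
/e/ harmonizes with /ø/ ([+round]) → [ø]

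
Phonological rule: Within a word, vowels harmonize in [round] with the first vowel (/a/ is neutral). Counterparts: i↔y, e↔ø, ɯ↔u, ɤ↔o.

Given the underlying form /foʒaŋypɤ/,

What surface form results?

/ɤ/ harmonizes with /o/ ([+round]) → [o]

[foʒaŋypo]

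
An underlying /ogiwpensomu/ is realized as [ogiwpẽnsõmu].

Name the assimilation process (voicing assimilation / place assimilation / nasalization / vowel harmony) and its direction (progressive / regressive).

/e/→[ẽ] /o/→[õ].
Each target copies a feature from the following segment, so the direction is regressive.

nasalization, regressive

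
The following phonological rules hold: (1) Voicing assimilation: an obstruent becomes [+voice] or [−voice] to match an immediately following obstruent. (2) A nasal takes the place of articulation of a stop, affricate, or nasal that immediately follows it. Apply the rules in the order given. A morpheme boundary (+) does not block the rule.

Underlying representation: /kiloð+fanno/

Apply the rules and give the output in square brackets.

[kiloθ+fanno]

Rule 1: /ð/ before /f/ (voiceless) → [θ]
After rule 1: kiloθ+fanno
Rule 2: no segment meets the rule's conditions; no change.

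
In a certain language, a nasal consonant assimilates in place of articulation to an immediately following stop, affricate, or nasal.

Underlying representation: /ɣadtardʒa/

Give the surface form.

[ɣadtardʒa]

no segment meets the rule's conditions; no change.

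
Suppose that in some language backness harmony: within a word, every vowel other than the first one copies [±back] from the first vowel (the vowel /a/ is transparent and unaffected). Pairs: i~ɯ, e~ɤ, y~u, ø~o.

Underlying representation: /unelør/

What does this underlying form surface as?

/e/ harmonizes with /u/ ([+back]) → [ɤ]
/ø/ harmonizes with /u/ ([+back]) → [o]

[unɤlor]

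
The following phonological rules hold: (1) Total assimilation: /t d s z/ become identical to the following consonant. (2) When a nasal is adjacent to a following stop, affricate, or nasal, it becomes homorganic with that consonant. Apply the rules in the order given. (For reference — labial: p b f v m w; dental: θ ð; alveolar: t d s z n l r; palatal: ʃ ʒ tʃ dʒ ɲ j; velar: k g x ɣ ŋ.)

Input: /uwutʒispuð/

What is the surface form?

[uwuʒʒippuð]

Rule 1: /t/ before /ʒ/ → [ʒ] (total assimilation)
Rule 1: /s/ before /p/ → [p] (total assimilation)
After rule 1: uwuʒʒippuð
Rule 2: no segment meets the rule's conditions; no change.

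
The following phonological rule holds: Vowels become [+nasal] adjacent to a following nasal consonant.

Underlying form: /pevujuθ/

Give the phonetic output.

[pevujuθ]

no segment meets the rule's conditions; no change.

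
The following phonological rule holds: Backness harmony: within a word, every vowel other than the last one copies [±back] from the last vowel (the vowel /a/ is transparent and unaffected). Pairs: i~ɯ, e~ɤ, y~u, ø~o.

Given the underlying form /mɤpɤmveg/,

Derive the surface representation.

/ɤ/ harmonizes with /e/ ([-back]) → [e]
/ɤ/ harmonizes with /e/ ([-back]) → [e]

[mepemveg]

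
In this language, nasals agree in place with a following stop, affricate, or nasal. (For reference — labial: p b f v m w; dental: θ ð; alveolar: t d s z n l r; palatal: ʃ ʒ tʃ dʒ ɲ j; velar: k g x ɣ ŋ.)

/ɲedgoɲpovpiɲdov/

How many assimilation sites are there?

/ɲ/ before /p/ (labial) → [m]
/ɲ/ before /d/ (alveolar) → [n]
2 segments change.

2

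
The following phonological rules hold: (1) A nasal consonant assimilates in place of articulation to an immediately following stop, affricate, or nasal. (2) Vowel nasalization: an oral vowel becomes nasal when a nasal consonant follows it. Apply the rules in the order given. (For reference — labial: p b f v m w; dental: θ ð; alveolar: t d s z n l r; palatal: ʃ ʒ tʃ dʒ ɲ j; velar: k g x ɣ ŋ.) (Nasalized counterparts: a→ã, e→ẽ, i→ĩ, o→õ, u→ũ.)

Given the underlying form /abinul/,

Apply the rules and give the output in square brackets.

[abĩnul]

Rule 1: no segment meets the rule's conditions; no change.
After rule 1: abinul
Rule 2: /i/ before nasal /n/ → [ĩ]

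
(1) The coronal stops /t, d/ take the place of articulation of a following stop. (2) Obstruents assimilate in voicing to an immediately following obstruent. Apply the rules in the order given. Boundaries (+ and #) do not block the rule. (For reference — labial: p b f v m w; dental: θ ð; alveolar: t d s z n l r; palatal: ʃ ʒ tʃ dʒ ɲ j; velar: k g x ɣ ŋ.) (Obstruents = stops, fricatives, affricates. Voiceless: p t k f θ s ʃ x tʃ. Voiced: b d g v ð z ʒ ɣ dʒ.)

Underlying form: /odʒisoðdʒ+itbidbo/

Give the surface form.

Rule 1: /t/ before /b/ (labial) → [p]
Rule 1: /d/ before /b/ (labial) → [b]
After rule 1: odʒisoðdʒ+ipbibbo
Rule 2: /p/ before /b/ (voiced) → [b]

[odʒisoðdʒ+ibbibbo]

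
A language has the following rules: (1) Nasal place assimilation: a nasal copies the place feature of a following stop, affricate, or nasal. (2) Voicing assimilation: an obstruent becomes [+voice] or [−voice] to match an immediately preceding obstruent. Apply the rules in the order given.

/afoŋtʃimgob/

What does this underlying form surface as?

[afoɲtʃiŋgob]

Rule 1: /ŋ/ before /tʃ/ (palatal) → [ɲ]
Rule 1: /m/ before /g/ (velar) → [ŋ]
After rule 1: afoɲtʃiŋgob
Rule 2: no segment meets the rule's conditions; no change.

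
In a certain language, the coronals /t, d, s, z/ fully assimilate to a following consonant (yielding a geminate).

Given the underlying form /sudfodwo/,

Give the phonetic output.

[suffowwo]

/d/ before /f/ → [f] (total assimilation)
/d/ before /w/ → [w] (total assimilation)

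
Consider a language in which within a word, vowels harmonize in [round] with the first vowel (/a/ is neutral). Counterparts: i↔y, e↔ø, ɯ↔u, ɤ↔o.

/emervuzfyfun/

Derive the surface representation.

/u/ harmonizes with /e/ ([-round]) → [ɯ]
/y/ harmonizes with /e/ ([-round]) → [i]
/u/ harmonizes with /e/ ([-round]) → [ɯ]

[emervɯzfifɯn]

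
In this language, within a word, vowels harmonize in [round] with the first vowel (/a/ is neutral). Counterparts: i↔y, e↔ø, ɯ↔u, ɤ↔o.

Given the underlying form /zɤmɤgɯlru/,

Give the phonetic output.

/u/ harmonizes with /ɤ/ ([-round]) → [ɯ]

[zɤmɤgɯlrɯ]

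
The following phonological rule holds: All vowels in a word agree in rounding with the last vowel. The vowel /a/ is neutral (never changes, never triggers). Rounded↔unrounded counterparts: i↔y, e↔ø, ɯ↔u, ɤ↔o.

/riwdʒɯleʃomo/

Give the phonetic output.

[rywdʒuløʃomo]

/i/ harmonizes with /o/ ([+round]) → [y]
/ɯ/ harmonizes with /o/ ([+round]) → [u]
/e/ harmonizes with /o/ ([+round]) → [ø]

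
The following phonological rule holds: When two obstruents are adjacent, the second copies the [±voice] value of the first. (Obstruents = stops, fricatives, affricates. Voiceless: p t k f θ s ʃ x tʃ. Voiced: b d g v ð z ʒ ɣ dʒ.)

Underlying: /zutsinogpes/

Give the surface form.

[zutsinogbes]

/p/ after /g/ (voiced) → [b]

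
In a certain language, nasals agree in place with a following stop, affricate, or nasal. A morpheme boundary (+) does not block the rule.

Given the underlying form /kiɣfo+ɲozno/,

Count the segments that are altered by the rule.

0

No segment meets the rule's conditions.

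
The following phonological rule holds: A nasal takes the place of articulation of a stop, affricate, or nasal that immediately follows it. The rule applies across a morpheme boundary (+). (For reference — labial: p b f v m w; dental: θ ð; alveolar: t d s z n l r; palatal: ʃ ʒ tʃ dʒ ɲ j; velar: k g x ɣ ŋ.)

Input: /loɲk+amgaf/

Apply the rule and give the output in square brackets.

/ɲ/ before /k/ (velar) → [ŋ]
/m/ before /g/ (velar) → [ŋ]

[loŋk+aŋgaf]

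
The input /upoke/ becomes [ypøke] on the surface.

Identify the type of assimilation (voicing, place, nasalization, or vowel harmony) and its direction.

/u/→[y] /o/→[ø].
Vowels agree with the last vowel, so the harmony is regressive.

vowel harmony, regressive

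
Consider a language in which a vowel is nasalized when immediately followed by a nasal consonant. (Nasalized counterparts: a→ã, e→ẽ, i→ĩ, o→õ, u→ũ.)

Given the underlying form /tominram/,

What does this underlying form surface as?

[tõmĩnrãm]

/o/ before nasal /m/ → [õ]
/i/ before nasal /n/ → [ĩ]
/a/ before nasal /m/ → [ã]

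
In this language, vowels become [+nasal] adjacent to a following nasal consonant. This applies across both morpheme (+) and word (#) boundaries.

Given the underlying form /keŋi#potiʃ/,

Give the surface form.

/e/ before nasal /ŋ/ → [ẽ]

[kẽŋi#potiʃ]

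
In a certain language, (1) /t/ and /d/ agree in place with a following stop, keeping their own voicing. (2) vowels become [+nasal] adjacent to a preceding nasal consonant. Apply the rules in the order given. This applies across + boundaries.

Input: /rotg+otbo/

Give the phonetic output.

Rule 1: /t/ before /g/ (velar) → [k]
Rule 1: /t/ before /b/ (labial) → [p]
After rule 1: rokg+opbo
Rule 2: no segment meets the rule's conditions; no change.

[rokg+opbo]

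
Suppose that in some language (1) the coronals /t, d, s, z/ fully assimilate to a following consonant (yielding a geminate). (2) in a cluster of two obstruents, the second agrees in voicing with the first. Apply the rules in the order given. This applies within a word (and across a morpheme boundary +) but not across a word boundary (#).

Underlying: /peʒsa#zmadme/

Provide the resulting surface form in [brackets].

Rule 1: /z/ before /m/ → [m] (total assimilation)
Rule 1: /d/ before /m/ → [m] (total assimilation)
After rule 1: peʒsa#mmamme
Rule 2: /s/ after /ʒ/ (voiced) → [z]

[peʒza#mmamme]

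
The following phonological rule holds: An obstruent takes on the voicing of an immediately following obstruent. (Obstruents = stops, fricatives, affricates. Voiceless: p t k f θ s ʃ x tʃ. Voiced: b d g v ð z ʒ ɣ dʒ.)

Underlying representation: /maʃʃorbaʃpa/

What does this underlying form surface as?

no segment meets the rule's conditions; no change.

[maʃʃorbaʃpa]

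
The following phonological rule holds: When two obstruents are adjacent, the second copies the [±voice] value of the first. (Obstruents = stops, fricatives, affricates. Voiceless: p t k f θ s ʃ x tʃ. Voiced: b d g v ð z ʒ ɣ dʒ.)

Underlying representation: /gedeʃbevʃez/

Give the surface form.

/b/ after /ʃ/ (voiceless) → [p]
/ʃ/ after /v/ (voiced) → [ʒ]

[gedeʃpevʒez]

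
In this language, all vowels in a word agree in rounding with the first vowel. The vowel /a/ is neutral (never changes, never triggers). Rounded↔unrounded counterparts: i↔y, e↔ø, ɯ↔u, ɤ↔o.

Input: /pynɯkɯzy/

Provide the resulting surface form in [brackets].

/ɯ/ harmonizes with /y/ ([+round]) → [u]
/ɯ/ harmonizes with /y/ ([+round]) → [u]

[pynukuzy]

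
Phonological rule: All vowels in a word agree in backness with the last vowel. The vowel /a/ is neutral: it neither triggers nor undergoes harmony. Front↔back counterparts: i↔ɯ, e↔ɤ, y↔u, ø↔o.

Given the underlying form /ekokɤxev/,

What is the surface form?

/o/ harmonizes with /e/ ([-back]) → [ø]
/ɤ/ harmonizes with /e/ ([-back]) → [e]

[ekøkexev]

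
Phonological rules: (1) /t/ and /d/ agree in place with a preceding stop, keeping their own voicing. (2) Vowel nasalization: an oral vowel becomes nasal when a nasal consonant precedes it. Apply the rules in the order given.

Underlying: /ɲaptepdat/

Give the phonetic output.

Rule 1: /t/ after /p/ (labial) → [p]
Rule 1: /d/ after /p/ (labial) → [b]
After rule 1: ɲappepbat
Rule 2: /a/ after nasal /ɲ/ → [ã]

[ɲãppepbat]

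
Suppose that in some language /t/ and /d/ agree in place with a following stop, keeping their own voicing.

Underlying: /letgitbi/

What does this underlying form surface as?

/t/ before /g/ (velar) → [k]
/t/ before /b/ (labial) → [p]

[lekgipbi]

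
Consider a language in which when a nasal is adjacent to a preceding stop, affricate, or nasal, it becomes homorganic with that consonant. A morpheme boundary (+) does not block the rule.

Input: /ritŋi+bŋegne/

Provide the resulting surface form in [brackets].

/ŋ/ after /t/ (alveolar) → [n]
/ŋ/ after /b/ (labial) → [m]
/n/ after /g/ (velar) → [ŋ]

[ritni+bmegŋe]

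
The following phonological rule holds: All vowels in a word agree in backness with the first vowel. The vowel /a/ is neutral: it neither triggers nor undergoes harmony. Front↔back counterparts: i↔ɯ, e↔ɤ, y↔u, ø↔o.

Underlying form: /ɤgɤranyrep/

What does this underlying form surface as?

[ɤgɤranurɤp]

/y/ harmonizes with /ɤ/ ([+back]) → [u]
/e/ harmonizes with /ɤ/ ([+back]) → [ɤ]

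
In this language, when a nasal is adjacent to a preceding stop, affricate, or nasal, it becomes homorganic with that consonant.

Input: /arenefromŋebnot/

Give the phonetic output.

[arenefrommebmot]

/ŋ/ after /m/ (labial) → [m]
/n/ after /b/ (labial) → [m]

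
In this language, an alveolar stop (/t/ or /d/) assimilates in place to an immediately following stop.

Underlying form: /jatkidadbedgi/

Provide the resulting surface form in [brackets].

[jakkidabbeggi]

/t/ before /k/ (velar) → [k]
/d/ before /b/ (labial) → [b]
/d/ before /g/ (velar) → [g]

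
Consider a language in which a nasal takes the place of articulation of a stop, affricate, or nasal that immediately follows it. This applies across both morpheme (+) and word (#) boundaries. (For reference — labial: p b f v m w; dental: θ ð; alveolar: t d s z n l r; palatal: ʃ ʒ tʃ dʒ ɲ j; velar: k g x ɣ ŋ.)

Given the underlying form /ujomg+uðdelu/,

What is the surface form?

/m/ before /g/ (velar) → [ŋ]

[ujoŋg+uðdelu]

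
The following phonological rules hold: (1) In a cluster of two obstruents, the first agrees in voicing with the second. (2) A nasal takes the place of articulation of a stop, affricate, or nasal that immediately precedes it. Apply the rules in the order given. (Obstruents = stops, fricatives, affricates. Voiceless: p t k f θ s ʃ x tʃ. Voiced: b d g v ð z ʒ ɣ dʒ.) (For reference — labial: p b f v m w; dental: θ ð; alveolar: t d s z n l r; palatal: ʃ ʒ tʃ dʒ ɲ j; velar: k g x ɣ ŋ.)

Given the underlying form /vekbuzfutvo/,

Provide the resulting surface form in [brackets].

[vegbusfudvo]

Rule 1: /k/ before /b/ (voiced) → [g]
Rule 1: /z/ before /f/ (voiceless) → [s]
Rule 1: /t/ before /v/ (voiced) → [d]
After rule 1: vegbusfudvo
Rule 2: no segment meets the rule's conditions; no change.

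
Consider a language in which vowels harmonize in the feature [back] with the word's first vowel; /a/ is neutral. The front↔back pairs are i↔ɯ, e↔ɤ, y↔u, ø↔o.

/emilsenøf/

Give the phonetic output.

[emilsenøf]

no segment meets the rule's conditions; no change.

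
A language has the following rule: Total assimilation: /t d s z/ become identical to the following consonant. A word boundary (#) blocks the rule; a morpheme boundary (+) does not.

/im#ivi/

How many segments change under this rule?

0

No segment meets the rule's conditions.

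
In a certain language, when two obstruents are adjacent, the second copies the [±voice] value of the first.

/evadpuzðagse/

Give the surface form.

/p/ after /d/ (voiced) → [b]
/s/ after /g/ (voiced) → [z]

[evadbuzðagze]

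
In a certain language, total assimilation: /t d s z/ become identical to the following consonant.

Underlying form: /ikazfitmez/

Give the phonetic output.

[ikaffimmez]

/z/ before /f/ → [f] (total assimilation)
/t/ before /m/ → [m] (total assimilation)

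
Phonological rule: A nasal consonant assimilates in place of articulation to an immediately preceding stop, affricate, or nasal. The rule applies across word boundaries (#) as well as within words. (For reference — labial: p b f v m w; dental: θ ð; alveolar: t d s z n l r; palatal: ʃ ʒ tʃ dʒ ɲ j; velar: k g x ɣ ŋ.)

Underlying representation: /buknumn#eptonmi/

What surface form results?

[bukŋumm#eptonni]

/n/ after /k/ (velar) → [ŋ]
/n/ after /m/ (labial) → [m]
/m/ after /n/ (alveolar) → [n]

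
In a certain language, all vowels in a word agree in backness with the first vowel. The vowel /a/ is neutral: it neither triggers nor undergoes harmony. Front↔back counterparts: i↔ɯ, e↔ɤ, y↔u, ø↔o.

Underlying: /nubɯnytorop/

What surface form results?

/y/ harmonizes with /u/ ([+back]) → [u]

[nubɯnutorop]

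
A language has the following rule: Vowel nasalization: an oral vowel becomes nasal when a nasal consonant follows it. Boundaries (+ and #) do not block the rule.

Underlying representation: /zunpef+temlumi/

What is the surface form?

/u/ before nasal /n/ → [ũ]
/e/ before nasal /m/ → [ẽ]
/u/ before nasal /m/ → [ũ]

[zũnpef+tẽmlũmi]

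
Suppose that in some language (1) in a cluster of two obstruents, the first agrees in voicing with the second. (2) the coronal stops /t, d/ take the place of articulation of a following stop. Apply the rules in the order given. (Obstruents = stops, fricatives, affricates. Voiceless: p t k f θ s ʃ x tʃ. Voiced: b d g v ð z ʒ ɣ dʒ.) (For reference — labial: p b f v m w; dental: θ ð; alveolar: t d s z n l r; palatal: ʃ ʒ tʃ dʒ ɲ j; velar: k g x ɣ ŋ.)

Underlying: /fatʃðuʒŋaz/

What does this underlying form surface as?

[fadʒðuʒŋaz]

Rule 1: /tʃ/ before /ð/ (voiced) → [dʒ]
After rule 1: fadʒðuʒŋaz
Rule 2: no segment meets the rule's conditions; no change.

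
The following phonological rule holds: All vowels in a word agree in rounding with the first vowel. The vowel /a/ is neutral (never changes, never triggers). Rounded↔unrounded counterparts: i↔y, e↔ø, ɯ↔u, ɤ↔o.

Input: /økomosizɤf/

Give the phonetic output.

[økomosyzof]

/i/ harmonizes with /ø/ ([+round]) → [y]
/ɤ/ harmonizes with /ø/ ([+round]) → [o]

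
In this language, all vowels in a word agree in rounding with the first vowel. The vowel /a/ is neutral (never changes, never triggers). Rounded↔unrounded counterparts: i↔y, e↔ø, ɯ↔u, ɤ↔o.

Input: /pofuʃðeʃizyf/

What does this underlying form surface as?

/e/ harmonizes with /o/ ([+round]) → [ø]
/i/ harmonizes with /o/ ([+round]) → [y]

[pofuʃðøʃyzyf]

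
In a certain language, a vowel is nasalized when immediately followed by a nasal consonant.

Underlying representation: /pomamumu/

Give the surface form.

[põmãmũmu]

/o/ before nasal /m/ → [õ]
/a/ before nasal /m/ → [ã]
/u/ before nasal /m/ → [ũ]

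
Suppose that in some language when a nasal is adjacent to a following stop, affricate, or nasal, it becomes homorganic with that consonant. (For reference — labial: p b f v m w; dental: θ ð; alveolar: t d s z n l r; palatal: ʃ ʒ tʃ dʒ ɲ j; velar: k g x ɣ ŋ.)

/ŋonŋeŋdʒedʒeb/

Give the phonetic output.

/n/ before /ŋ/ (velar) → [ŋ]
/ŋ/ before /dʒ/ (palatal) → [ɲ]

[ŋoŋŋeɲdʒedʒeb]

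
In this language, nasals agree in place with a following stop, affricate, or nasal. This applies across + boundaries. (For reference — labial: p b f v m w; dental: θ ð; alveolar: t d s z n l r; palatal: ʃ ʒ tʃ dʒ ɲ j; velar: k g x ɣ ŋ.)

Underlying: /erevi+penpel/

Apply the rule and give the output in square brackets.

[erevi+pempel]

/n/ before /p/ (labial) → [m]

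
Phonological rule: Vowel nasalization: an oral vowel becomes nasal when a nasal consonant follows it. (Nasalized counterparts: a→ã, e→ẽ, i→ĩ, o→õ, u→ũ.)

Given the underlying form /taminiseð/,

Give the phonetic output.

/a/ before nasal /m/ → [ã]
/i/ before nasal /n/ → [ĩ]

[tãmĩniseð]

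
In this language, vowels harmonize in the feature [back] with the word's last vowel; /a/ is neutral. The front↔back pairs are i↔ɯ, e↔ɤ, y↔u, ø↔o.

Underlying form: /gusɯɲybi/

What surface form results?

/u/ harmonizes with /i/ ([-back]) → [y]
/ɯ/ harmonizes with /i/ ([-back]) → [i]

[gysiɲybi]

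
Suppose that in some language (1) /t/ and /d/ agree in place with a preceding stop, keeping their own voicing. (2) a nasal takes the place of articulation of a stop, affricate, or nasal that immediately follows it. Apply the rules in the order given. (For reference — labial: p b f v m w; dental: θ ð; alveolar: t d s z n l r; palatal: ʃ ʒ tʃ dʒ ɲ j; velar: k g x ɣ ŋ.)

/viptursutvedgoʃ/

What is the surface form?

[vippursutvedgoʃ]

Rule 1: /t/ after /p/ (labial) → [p]
After rule 1: vippursutvedgoʃ
Rule 2: no segment meets the rule's conditions; no change.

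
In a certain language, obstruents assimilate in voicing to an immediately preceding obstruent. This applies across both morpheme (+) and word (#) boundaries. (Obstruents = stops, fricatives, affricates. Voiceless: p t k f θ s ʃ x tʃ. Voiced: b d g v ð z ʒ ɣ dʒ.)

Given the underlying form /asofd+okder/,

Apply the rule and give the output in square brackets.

/d/ after /f/ (voiceless) → [t]
/d/ after /k/ (voiceless) → [t]

[asoft+okter]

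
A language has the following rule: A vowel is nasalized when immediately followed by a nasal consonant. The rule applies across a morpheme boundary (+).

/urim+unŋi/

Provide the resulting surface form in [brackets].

/i/ before nasal /m/ → [ĩ]
/u/ before nasal /n/ → [ũ]

[urĩm+ũnŋi]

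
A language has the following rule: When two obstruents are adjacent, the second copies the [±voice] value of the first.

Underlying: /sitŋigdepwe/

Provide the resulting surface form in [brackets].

no segment meets the rule's conditions; no change.

[sitŋigdepwe]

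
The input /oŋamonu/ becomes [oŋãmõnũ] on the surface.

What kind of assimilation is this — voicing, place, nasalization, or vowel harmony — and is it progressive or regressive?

/a/→[ã] /o/→[õ] /u/→[ũ].
Each target copies a feature from the preceding segment, so the direction is progressive.

nasalization, progressive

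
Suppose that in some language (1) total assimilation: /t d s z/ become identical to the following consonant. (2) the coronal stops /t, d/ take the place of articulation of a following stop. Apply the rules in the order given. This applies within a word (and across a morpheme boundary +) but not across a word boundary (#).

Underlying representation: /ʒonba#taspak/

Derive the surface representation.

Rule 1: /s/ before /p/ → [p] (total assimilation)
After rule 1: ʒonba#tappak
Rule 2: no segment meets the rule's conditions; no change.

[ʒonba#tappak]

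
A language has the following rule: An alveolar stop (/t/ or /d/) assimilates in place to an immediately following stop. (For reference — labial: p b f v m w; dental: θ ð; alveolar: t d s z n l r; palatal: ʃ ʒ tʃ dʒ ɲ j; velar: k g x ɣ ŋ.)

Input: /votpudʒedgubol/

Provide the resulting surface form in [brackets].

[voppudʒeggubol]

/t/ before /p/ (labial) → [p]
/d/ before /g/ (velar) → [g]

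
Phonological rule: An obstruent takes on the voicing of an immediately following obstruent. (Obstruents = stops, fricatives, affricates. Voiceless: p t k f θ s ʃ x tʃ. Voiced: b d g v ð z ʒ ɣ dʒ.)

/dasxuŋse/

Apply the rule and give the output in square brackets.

[dasxuŋse]

no segment meets the rule's conditions; no change.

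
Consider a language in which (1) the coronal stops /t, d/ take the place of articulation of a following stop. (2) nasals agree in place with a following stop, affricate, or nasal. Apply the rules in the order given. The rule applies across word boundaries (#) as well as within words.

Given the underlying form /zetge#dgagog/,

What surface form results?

Rule 1: /t/ before /g/ (velar) → [k]
Rule 1: /d/ before /g/ (velar) → [g]
After rule 1: zekge#ggagog
Rule 2: no segment meets the rule's conditions; no change.

[zekge#ggagog]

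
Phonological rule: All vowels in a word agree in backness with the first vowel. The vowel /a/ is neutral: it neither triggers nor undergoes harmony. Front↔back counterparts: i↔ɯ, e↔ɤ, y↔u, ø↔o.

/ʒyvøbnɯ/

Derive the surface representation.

[ʒyvøbni]

/ɯ/ harmonizes with /y/ ([-back]) → [i]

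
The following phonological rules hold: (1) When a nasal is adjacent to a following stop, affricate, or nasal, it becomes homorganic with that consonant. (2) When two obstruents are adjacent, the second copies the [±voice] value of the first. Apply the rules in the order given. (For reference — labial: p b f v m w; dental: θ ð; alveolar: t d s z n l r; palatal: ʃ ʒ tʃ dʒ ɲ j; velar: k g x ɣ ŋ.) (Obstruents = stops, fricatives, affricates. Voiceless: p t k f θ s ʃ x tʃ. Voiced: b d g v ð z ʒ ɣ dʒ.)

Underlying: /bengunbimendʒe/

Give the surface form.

[beŋgumbimeɲdʒe]

Rule 1: /n/ before /g/ (velar) → [ŋ]
Rule 1: /n/ before /b/ (labial) → [m]
Rule 1: /n/ before /dʒ/ (palatal) → [ɲ]
After rule 1: beŋgumbimeɲdʒe
Rule 2: no segment meets the rule's conditions; no change.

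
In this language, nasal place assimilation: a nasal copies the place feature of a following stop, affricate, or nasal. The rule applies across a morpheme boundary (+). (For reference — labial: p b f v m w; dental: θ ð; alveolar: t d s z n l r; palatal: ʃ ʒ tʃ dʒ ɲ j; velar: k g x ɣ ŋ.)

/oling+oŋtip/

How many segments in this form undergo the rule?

/n/ before /g/ (velar) → [ŋ]
/ŋ/ before /t/ (alveolar) → [n]
2 segments change.

2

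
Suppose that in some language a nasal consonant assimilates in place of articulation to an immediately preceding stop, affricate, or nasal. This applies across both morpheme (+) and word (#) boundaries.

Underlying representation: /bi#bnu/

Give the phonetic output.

/n/ after /b/ (labial) → [m]

[bi#bmu]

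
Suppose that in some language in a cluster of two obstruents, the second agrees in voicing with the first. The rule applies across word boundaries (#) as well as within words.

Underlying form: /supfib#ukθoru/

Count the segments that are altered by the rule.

0

No segment meets the rule's conditions.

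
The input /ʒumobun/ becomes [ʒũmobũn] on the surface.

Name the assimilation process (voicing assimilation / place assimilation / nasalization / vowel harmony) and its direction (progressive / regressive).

nasalization, regressive

/u/→[ũ] /u/→[ũ].
Each target copies a feature from the following segment, so the direction is regressive.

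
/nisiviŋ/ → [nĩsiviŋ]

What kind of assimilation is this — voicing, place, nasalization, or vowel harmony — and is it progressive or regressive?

nasalization, progressive

/i/→[ĩ].
Each target copies a feature from the preceding segment, so the direction is progressive.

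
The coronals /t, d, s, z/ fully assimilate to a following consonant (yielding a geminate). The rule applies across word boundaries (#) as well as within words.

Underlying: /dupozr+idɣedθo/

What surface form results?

[duporr+iɣɣeθθo]

/z/ before /r/ → [r] (total assimilation)
/d/ before /ɣ/ → [ɣ] (total assimilation)
/d/ before /θ/ → [θ] (total assimilation)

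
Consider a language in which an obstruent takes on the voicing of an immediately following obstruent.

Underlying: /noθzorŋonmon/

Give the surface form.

[noðzorŋonmon]

/θ/ before /z/ (voiced) → [ð]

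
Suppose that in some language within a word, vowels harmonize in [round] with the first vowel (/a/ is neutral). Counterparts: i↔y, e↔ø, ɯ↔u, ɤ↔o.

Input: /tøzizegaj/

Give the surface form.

[tøzyzøgaj]

/i/ harmonizes with /ø/ ([+round]) → [y]
/e/ harmonizes with /ø/ ([+round]) → [ø]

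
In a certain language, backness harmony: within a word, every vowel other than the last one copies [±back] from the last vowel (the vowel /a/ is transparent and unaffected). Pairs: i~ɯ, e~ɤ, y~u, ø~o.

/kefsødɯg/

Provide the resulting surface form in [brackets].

[kɤfsodɯg]

/e/ harmonizes with /ɯ/ ([+back]) → [ɤ]
/ø/ harmonizes with /ɯ/ ([+back]) → [o]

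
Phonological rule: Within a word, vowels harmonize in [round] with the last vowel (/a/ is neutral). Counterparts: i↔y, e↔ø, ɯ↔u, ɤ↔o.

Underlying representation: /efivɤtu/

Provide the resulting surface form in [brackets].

[øfyvotu]

/e/ harmonizes with /u/ ([+round]) → [ø]
/i/ harmonizes with /u/ ([+round]) → [y]
/ɤ/ harmonizes with /u/ ([+round]) → [o]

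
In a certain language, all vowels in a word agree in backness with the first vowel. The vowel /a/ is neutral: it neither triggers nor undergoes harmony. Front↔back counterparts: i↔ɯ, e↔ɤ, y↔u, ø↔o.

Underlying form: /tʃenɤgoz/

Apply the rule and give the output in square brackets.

[tʃenegøz]

/ɤ/ harmonizes with /e/ ([-back]) → [e]
/o/ harmonizes with /e/ ([-back]) → [ø]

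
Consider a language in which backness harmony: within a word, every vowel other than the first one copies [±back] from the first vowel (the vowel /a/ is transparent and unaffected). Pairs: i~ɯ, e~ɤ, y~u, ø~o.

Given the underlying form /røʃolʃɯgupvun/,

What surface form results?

/o/ harmonizes with /ø/ ([-back]) → [ø]
/ɯ/ harmonizes with /ø/ ([-back]) → [i]
/u/ harmonizes with /ø/ ([-back]) → [y]
/u/ harmonizes with /ø/ ([-back]) → [y]

[røʃølʃigypvyn]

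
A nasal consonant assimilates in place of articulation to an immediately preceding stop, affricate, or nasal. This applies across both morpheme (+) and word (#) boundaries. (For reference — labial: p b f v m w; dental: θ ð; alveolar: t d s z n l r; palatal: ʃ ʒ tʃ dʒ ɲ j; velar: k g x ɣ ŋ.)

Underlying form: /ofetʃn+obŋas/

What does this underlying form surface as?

/n/ after /tʃ/ (palatal) → [ɲ]
/ŋ/ after /b/ (labial) → [m]

[ofetʃɲ+obmas]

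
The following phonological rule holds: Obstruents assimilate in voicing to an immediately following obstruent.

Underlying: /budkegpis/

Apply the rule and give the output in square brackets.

[butkekpis]

/d/ before /k/ (voiceless) → [t]
/g/ before /p/ (voiceless) → [k]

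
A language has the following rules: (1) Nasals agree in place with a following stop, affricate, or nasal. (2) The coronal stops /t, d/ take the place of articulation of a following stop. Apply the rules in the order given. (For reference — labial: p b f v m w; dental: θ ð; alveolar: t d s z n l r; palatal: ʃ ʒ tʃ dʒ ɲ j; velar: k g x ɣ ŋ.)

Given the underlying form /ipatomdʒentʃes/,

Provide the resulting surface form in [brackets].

[ipatoɲdʒeɲtʃes]

Rule 1: /m/ before /dʒ/ (palatal) → [ɲ]
Rule 1: /n/ before /tʃ/ (palatal) → [ɲ]
After rule 1: ipatoɲdʒeɲtʃes
Rule 2: no segment meets the rule's conditions; no change.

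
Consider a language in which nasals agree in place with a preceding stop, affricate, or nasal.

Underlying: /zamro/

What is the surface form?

no segment meets the rule's conditions; no change.

[zamro]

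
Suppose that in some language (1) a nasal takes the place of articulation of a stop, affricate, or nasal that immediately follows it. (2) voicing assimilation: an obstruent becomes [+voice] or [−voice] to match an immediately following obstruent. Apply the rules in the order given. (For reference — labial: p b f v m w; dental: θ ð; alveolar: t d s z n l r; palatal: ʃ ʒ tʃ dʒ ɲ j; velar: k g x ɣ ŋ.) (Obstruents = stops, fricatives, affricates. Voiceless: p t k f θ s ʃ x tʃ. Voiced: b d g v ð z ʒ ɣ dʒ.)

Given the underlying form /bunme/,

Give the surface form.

[bumme]

Rule 1: /n/ before /m/ (labial) → [m]
After rule 1: bumme
Rule 2: no segment meets the rule's conditions; no change.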